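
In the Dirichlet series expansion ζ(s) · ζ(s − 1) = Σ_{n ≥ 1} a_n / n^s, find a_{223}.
σ(223) = 224

In the product (Σ m^0/m^s)(Σ k / k^s) = Σ (Σ_{d | n} d) / n^s, the coefficient of 1/n^s is σ(n) = Σ_{d | n} d. For n = 223, divisors are [1, 223]; summing: σ(223) = 224.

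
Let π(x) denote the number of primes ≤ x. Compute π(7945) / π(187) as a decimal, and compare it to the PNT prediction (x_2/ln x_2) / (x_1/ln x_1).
π(7945)/π(187) = 1003/42 ≈ 23.8810;  PNT prediction ≈ 24.7489.

π(187) = 42 and π(7945) = 1003, so π(7945)/π(187) ≈ 23.8810. The PNT-predicted ratio is (7945/ln(7945)) / (187/ln(187)) ≈ 24.7489. The two agree to within a few percent, as expected.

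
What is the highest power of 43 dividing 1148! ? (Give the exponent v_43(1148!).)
v_43(1148!) = 26

Legendre's formula: v_p(n!) = Σ_{k ≥ 1} ⌊n / p^k⌋. For p = 43, n = 1148, the terms are:
  ⌊1148/43^1⌋ = ⌊1148/43⌋ = 26
(the next term ⌊1148/43^2⌋ = 0, terminating the sum). Summing: v_43(1148!) = 26 = 26.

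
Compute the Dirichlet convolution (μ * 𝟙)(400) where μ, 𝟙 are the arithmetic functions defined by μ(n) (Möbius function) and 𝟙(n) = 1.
(μ * 𝟙)(400) = 0

Divisors of 400: [1, 2, 4, 5, 8, 10, 16, 20, 25, 40, 50, 80, 100, 200, 400]. For each d | 400:
  d = 1: μ(1) · 𝟙(400/1) = 1 · 1 = 1
  d = 2: μ(2) · 𝟙(400/2) = -1 · 1 = -1
  d = 4: μ(4) · 𝟙(400/4) = 0 · 1 = 0
  d = 5: μ(5) · 𝟙(400/5) = -1 · 1 = -1
  d = 8: μ(8) · 𝟙(400/8) = 0 · 1 = 0
  d = 10: μ(10) · 𝟙(400/10) = 1 · 1 = 1
  d = 16: μ(16) · 𝟙(400/16) = 0 · 1 = 0
  d = 20: μ(20) · 𝟙(400/20) = 0 · 1 = 0
  d = 25: μ(25) · 𝟙(400/25) = 0 · 1 = 0
  d = 40: μ(40) · 𝟙(400/40) = 0 · 1 = 0
  d = 50: μ(50) · 𝟙(400/50) = 0 · 1 = 0
  d = 80: μ(80) · 𝟙(400/80) = 0 · 1 = 0
  d = 100: μ(100) · 𝟙(400/100) = 0 · 1 = 0
  d = 200: μ(200) · 𝟙(400/200) = 0 · 1 = 0
  d = 400: μ(400) · 𝟙(400/400) = 0 · 1 = 0
Summing: (μ * 𝟙)(400) = 1 + -1 + 0 + -1 + 0 + 1 + 0 + 0 + 0 + 0 + 0 + 0 + 0 + 0 + 0 = 0.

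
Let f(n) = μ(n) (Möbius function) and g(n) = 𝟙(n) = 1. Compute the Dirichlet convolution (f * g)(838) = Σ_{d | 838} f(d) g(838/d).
(μ * 𝟙)(838) = 0

Divisors of 838: [1, 2, 419, 838]. For each d | 838:
  d = 1: μ(1) · 𝟙(838/1) = 1 · 1 = 1
  d = 2: μ(2) · 𝟙(838/2) = -1 · 1 = -1
  d = 419: μ(419) · 𝟙(838/419) = -1 · 1 = -1
  d = 838: μ(838) · 𝟙(838/838) = 1 · 1 = 1
Summing: (μ * 𝟙)(838) = 1 + -1 + -1 + 1 = 0.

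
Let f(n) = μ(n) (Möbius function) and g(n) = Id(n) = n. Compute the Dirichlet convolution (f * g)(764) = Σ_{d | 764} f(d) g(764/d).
(μ * Id)(764) = 380

Divisors of 764: [1, 2, 4, 191, 382, 764]. For each d | 764:
  d = 1: μ(1) · Id(764/1) = 1 · 764 = 764
  d = 2: μ(2) · Id(764/2) = -1 · 382 = -382
  d = 4: μ(4) · Id(764/4) = 0 · 191 = 0
  d = 191: μ(191) · Id(764/191) = -1 · 4 = -4
  d = 382: μ(382) · Id(764/382) = 1 · 2 = 2
  d = 764: μ(764) · Id(764/764) = 0 · 1 = 0
Summing: (μ * Id)(764) = 764 + -382 + 0 + -4 + 2 + 0 = 380.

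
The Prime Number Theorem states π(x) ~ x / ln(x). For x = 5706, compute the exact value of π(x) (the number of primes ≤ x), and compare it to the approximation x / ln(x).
π(5706) = 751;  x/ln(x) ≈ 659.71;  relative error ≈ 12.16%.

Directly count primes up to 5706: π(5706) = 751. The PNT approximation gives 5706/ln(5706) ≈ 5706/8.64927 ≈ 659.71. Relative error (π(x) − x/ln(x)) / π(x) ≈ 12.16%; the approximation is known to undercount slightly (Li(x) is a better estimate).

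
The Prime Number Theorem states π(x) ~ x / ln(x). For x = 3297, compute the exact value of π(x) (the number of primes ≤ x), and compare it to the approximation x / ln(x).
π(3297) = 462;  x/ln(x) ≈ 407.00;  relative error ≈ 11.91%.

Directly count primes up to 3297: π(3297) = 462. The PNT approximation gives 3297/ln(3297) ≈ 3297/8.10077 ≈ 407.00. Relative error (π(x) − x/ln(x)) / π(x) ≈ 11.91%; the approximation is known to undercount slightly (Li(x) is a better estimate).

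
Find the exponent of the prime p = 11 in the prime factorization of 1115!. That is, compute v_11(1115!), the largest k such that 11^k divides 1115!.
v_11(1115!) = 110

Legendre's formula: v_p(n!) = Σ_{k ≥ 1} ⌊n / p^k⌋. For p = 11, n = 1115, the terms are:
  ⌊1115/11^1⌋ = ⌊1115/11⌋ = 101
  ⌊1115/11^2⌋ = ⌊1115/121⌋ = 9
(the next term ⌊1115/11^3⌋ = 0, terminating the sum). Summing: v_11(1115!) = 101 + 9 = 110.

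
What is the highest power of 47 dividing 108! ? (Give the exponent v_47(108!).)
v_47(108!) = 2

Legendre's formula: v_p(n!) = Σ_{k ≥ 1} ⌊n / p^k⌋. For p = 47, n = 108, the terms are:
  ⌊108/47^1⌋ = ⌊108/47⌋ = 2
(the next term ⌊108/47^2⌋ = 0, terminating the sum). Summing: v_47(108!) = 2 = 2.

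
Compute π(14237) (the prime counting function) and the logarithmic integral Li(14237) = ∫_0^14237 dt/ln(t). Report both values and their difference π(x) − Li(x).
π(14237) = 1672;  Li(14237) ≈ 1697.06;  π(x) − Li(x) ≈ -25.06.

Direct count of primes ≤ 14237 gives π(14237) = 1672. Numerical evaluation of the logarithmic integral gives Li(14237) ≈ 1697.06. The difference π(x) − Li(x) ≈ -25.06 is typically negative for small/moderate x (Li(x) overestimates), though Littlewood's theorem shows this sign changes infinitely often.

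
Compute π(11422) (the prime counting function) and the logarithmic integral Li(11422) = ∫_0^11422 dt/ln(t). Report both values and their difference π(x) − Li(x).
π(11422) = 1377;  Li(11422) ≈ 1399.40;  π(x) − Li(x) ≈ -22.40.

Direct count of primes ≤ 11422 gives π(11422) = 1377. Numerical evaluation of the logarithmic integral gives Li(11422) ≈ 1399.40. The difference π(x) − Li(x) ≈ -22.40 is typically negative for small/moderate x (Li(x) overestimates), though Littlewood's theorem shows this sign changes infinitely often.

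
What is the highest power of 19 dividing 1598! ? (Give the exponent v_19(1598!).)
v_19(1598!) = 88

Legendre's formula: v_p(n!) = Σ_{k ≥ 1} ⌊n / p^k⌋. For p = 19, n = 1598, the terms are:
  ⌊1598/19^1⌋ = ⌊1598/19⌋ = 84
  ⌊1598/19^2⌋ = ⌊1598/361⌋ = 4
(the next term ⌊1598/19^3⌋ = 0, terminating the sum). Summing: v_19(1598!) = 84 + 4 = 88.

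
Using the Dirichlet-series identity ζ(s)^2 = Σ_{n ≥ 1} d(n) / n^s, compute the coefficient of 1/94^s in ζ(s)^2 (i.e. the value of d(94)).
d(94) = 4

ζ(s)^2 = (Σ 1/m^s)(Σ 1/k^s). The coefficient of 1/n^s in the product is the number of ordered pairs (m, k) with mk = n, which equals d(n). For n = 94, divisors are [1, 2, 47, 94], so d(94) = 4.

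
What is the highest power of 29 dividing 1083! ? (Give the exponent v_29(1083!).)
v_29(1083!) = 38

Legendre's formula: v_p(n!) = Σ_{k ≥ 1} ⌊n / p^k⌋. For p = 29, n = 1083, the terms are:
  ⌊1083/29^1⌋ = ⌊1083/29⌋ = 37
  ⌊1083/29^2⌋ = ⌊1083/841⌋ = 1
(the next term ⌊1083/29^3⌋ = 0, terminating the sum). Summing: v_29(1083!) = 37 + 1 = 38.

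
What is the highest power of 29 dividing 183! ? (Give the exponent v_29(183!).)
v_29(183!) = 6

Legendre's formula: v_p(n!) = Σ_{k ≥ 1} ⌊n / p^k⌋. For p = 29, n = 183, the terms are:
  ⌊183/29^1⌋ = ⌊183/29⌋ = 6
(the next term ⌊183/29^2⌋ = 0, terminating the sum). Summing: v_29(183!) = 6 = 6.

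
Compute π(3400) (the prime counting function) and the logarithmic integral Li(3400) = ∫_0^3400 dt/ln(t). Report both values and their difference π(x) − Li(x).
π(3400) = 478;  Li(3400) ≈ 492.32;  π(x) − Li(x) ≈ -14.32.

Direct count of primes ≤ 3400 gives π(3400) = 478. Numerical evaluation of the logarithmic integral gives Li(3400) ≈ 492.32. The difference π(x) − Li(x) ≈ -14.32 is typically negative for small/moderate x (Li(x) overestimates), though Littlewood's theorem shows this sign changes infinitely often.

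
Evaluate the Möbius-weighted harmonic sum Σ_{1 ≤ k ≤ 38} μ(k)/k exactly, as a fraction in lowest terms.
Σ μ(k)/k = 184344882947/7420738134810

Values of μ(k) for 1 ≤ k ≤ 38: μ(1) = 1, μ(2) = -1, μ(3) = -1, μ(5) = -1, μ(6) = 1, μ(7) = -1, μ(10) = 1, μ(11) = -1, μ(13) = -1, μ(14) = 1, μ(15) = 1, μ(17) = -1, μ(19) = -1, μ(21) = 1, μ(22) = 1, μ(23) = -1, μ(26) = 1, μ(29) = -1, μ(30) = -1, μ(31) = -1, μ(33) = 1, μ(34) = 1, μ(35) = 1, μ(37) = -1, μ(38) = 1, with μ = 0 on non-squarefree integers. Summing μ(k)/k for k where μ(k) ≠ 0 gives 184344882947/7420738134810 ≈ 0.0248. (PNT ⟺ this sum → 0 as n → ∞.)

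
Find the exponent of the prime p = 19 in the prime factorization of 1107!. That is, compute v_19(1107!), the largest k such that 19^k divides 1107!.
v_19(1107!) = 61

Legendre's formula: v_p(n!) = Σ_{k ≥ 1} ⌊n / p^k⌋. For p = 19, n = 1107, the terms are:
  ⌊1107/19^1⌋ = ⌊1107/19⌋ = 58
  ⌊1107/19^2⌋ = ⌊1107/361⌋ = 3
(the next term ⌊1107/19^3⌋ = 0, terminating the sum). Summing: v_19(1107!) = 58 + 3 = 61.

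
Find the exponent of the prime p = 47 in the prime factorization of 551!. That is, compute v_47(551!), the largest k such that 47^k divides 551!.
v_47(551!) = 11

Legendre's formula: v_p(n!) = Σ_{k ≥ 1} ⌊n / p^k⌋. For p = 47, n = 551, the terms are:
  ⌊551/47^1⌋ = ⌊551/47⌋ = 11
(the next term ⌊551/47^2⌋ = 0, terminating the sum). Summing: v_47(551!) = 11 = 11.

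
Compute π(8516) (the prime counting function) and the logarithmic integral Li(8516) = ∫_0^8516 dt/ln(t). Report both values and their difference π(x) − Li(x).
π(8516) = 1061;  Li(8516) ≈ 1083.63;  π(x) − Li(x) ≈ -22.63.

Direct count of primes ≤ 8516 gives π(8516) = 1061. Numerical evaluation of the logarithmic integral gives Li(8516) ≈ 1083.63. The difference π(x) − Li(x) ≈ -22.63 is typically negative for small/moderate x (Li(x) overestimates), though Littlewood's theorem shows this sign changes infinitely often.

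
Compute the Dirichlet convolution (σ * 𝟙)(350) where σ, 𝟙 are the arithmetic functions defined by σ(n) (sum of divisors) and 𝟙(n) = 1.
(σ * 𝟙)(350) = 1368

Divisors of 350: [1, 2, 5, 7, 10, 14, 25, 35, 50, 70, 175, 350]. For each d | 350:
  d = 1: σ(1) · 𝟙(350/1) = 1 · 1 = 1
  d = 2: σ(2) · 𝟙(350/2) = 3 · 1 = 3
  d = 5: σ(5) · 𝟙(350/5) = 6 · 1 = 6
  d = 7: σ(7) · 𝟙(350/7) = 8 · 1 = 8
  d = 10: σ(10) · 𝟙(350/10) = 18 · 1 = 18
  d = 14: σ(14) · 𝟙(350/14) = 24 · 1 = 24
  d = 25: σ(25) · 𝟙(350/25) = 31 · 1 = 31
  d = 35: σ(35) · 𝟙(350/35) = 48 · 1 = 48
  d = 50: σ(50) · 𝟙(350/50) = 93 · 1 = 93
  d = 70: σ(70) · 𝟙(350/70) = 144 · 1 = 144
  d = 175: σ(175) · 𝟙(350/175) = 248 · 1 = 248
  d = 350: σ(350) · 𝟙(350/350) = 744 · 1 = 744
Summing: (σ * 𝟙)(350) = 1 + 3 + 6 + 8 + 18 + 24 + 31 + 48 + 93 + 144 + 248 + 744 = 1368.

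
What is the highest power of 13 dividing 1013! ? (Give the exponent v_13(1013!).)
v_13(1013!) = 82

Legendre's formula: v_p(n!) = Σ_{k ≥ 1} ⌊n / p^k⌋. For p = 13, n = 1013, the terms are:
  ⌊1013/13^1⌋ = ⌊1013/13⌋ = 77
  ⌊1013/13^2⌋ = ⌊1013/169⌋ = 5
(the next term ⌊1013/13^3⌋ = 0, terminating the sum). Summing: v_13(1013!) = 77 + 5 = 82.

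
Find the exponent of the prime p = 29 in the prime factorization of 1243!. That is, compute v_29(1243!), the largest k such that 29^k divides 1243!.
v_29(1243!) = 43

Legendre's formula: v_p(n!) = Σ_{k ≥ 1} ⌊n / p^k⌋. For p = 29, n = 1243, the terms are:
  ⌊1243/29^1⌋ = ⌊1243/29⌋ = 42
  ⌊1243/29^2⌋ = ⌊1243/841⌋ = 1
(the next term ⌊1243/29^3⌋ = 0, terminating the sum). Summing: v_29(1243!) = 42 + 1 = 43.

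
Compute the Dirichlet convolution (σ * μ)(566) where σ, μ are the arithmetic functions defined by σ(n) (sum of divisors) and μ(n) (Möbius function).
(σ * μ)(566) = 566

Divisors of 566: [1, 2, 283, 566]. For each d | 566:
  d = 1: σ(1) · μ(566/1) = 1 · 1 = 1
  d = 2: σ(2) · μ(566/2) = 3 · -1 = -3
  d = 283: σ(283) · μ(566/283) = 284 · -1 = -284
  d = 566: σ(566) · μ(566/566) = 852 · 1 = 852
Summing: (σ * μ)(566) = 1 + -3 + -284 + 852 = 566.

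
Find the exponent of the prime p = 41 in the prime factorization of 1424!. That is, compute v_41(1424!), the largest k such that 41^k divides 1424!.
v_41(1424!) = 34

Legendre's formula: v_p(n!) = Σ_{k ≥ 1} ⌊n / p^k⌋. For p = 41, n = 1424, the terms are:
  ⌊1424/41^1⌋ = ⌊1424/41⌋ = 34
(the next term ⌊1424/41^2⌋ = 0, terminating the sum). Summing: v_41(1424!) = 34 = 34.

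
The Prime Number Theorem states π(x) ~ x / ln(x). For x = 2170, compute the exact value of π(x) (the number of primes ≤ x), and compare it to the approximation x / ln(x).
π(2170) = 326;  x/ln(x) ≈ 282.46;  relative error ≈ 13.36%.

Directly count primes up to 2170: π(2170) = 326. The PNT approximation gives 2170/ln(2170) ≈ 2170/7.68248 ≈ 282.46. Relative error (π(x) − x/ln(x)) / π(x) ≈ 13.36%; the approximation is known to undercount slightly (Li(x) is a better estimate).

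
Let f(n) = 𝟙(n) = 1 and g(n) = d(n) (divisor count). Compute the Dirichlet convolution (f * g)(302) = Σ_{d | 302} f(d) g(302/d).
(𝟙 * d)(302) = 9

Divisors of 302: [1, 2, 151, 302]. For each d | 302:
  d = 1: 𝟙(1) · d(302/1) = 1 · 4 = 4
  d = 2: 𝟙(2) · d(302/2) = 1 · 2 = 2
  d = 151: 𝟙(151) · d(302/151) = 1 · 2 = 2
  d = 302: 𝟙(302) · d(302/302) = 1 · 1 = 1
Summing: (𝟙 * d)(302) = 4 + 2 + 2 + 1 = 9.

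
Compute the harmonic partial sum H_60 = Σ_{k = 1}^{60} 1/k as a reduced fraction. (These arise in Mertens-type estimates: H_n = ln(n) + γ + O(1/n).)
H_60 = 15117092380124150817026911/3230237388259077233637600

Direct summation: H_60 = 1 + 1/2 + ... + 1/60. The least common denominator is lcm(1, ..., 60) = 9690712164777231700912800; over this denominator the numerator is 9690712164777231700912800 + 4845356082388615850456400 + 3230237388259077233637600 + 2422678041194307925228200 + 1938142432955446340182560 + 1615118694129538616818800 + 1384387452111033100130400 + 1211339020597153962614100 + 1076745796086359077879200 + 969071216477723170091280 + 880973833161566518264800 + 807559347064769308409400 + 745439397290556284685600 + 692193726055516550065200 + 646047477651815446727520 + 605669510298576981307050 + 570041892045719511818400 + 538372898043179538939600 + 510037482356696405311200 + 484535608238861585045640 + 461462484037011033376800 + 440486916580783259132400 + 421335311512053552213600 + 403779673532384654204700 + 387628486591089268036512 + 372719698645278142342800 + 358915265362119692626400 + 346096863027758275032600 + 334162488440594196583200 + 323023738825907723363760 + 312603618218620377448800 + 302834755149288490653525 + 293657944387188839421600 + 285020946022859755909200 + 276877490422206620026080 + 269186449021589769469800 + 261911139588573829754400 + 255018741178348202655600 + 248479799096852094895200 + 242267804119430792522820 + 236358833287249553680800 + 230731242018505516688400 + 225365399180865853509600 + 220243458290391629566200 + 215349159217271815575840 + 210667655756026776106800 + 206185365208026206402400 + 201889836766192327102350 + 197769636015861871447200 + 193814243295544634018256 + 190013964015239837272800 + 186359849322639071171400 + 182843625750513805677600 + 179457632681059846313200 + 176194766632313303652960 + 173048431513879137516300 + 170012494118898801770400 + 167081244220297098291600 + 164249358725037825439200 + 161511869412953861681880 = 45351277140372452451080733, so H_60 = 45351277140372452451080733/9690712164777231700912800; reducing by gcd(45351277140372452451080733, 9690712164777231700912800) = 3 gives 15117092380124150817026911/3230237388259077233637600 ≈ 4.67987. (The PNT-adjacent estimate ln(60) + γ ≈ 4.67156 matches within O(1/n).)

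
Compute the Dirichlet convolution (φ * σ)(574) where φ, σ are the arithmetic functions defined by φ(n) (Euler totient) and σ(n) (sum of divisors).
(φ * σ)(574) = 4592

Divisors of 574: [1, 2, 7, 14, 41, 82, 287, 574]. For each d | 574:
  d = 1: φ(1) · σ(574/1) = 1 · 1008 = 1008
  d = 2: φ(2) · σ(574/2) = 1 · 336 = 336
  d = 7: φ(7) · σ(574/7) = 6 · 126 = 756
  d = 14: φ(14) · σ(574/14) = 6 · 42 = 252
  d = 41: φ(41) · σ(574/41) = 40 · 24 = 960
  d = 82: φ(82) · σ(574/82) = 40 · 8 = 320
  d = 287: φ(287) · σ(574/287) = 240 · 3 = 720
  d = 574: φ(574) · σ(574/574) = 240 · 1 = 240
Summing: (φ * σ)(574) = 1008 + 336 + 756 + 252 + 960 + 320 + 720 + 240 = 4592.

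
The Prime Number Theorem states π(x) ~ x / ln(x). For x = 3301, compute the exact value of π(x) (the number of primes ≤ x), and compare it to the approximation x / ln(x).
π(3301) = 464;  x/ln(x) ≈ 407.43;  relative error ≈ 12.19%.

Directly count primes up to 3301: π(3301) = 464. The PNT approximation gives 3301/ln(3301) ≈ 3301/8.10198 ≈ 407.43. Relative error (π(x) − x/ln(x)) / π(x) ≈ 12.19%; the approximation is known to undercount slightly (Li(x) is a better estimate).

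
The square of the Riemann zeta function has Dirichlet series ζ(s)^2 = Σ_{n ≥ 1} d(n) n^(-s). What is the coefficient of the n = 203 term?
d(203) = 4

ζ(s)^2 = (Σ 1/m^s)(Σ 1/k^s). The coefficient of 1/n^s in the product is the number of ordered pairs (m, k) with mk = n, which equals d(n). For n = 203, divisors are [1, 7, 29, 203], so d(203) = 4.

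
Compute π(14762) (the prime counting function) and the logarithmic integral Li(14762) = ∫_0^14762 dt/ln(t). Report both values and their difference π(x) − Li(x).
π(14762) = 1729;  Li(14762) ≈ 1751.85;  π(x) − Li(x) ≈ -22.85.

Direct count of primes ≤ 14762 gives π(14762) = 1729. Numerical evaluation of the logarithmic integral gives Li(14762) ≈ 1751.85. The difference π(x) − Li(x) ≈ -22.85 is typically negative for small/moderate x (Li(x) overestimates), though Littlewood's theorem shows this sign changes infinitely often.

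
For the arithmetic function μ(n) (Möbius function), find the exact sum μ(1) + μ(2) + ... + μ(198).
Σ_{n ≤ 198} μ(n) = -7

Compute μ(n) for each 1 ≤ n ≤ 198: μ(1) = 1, μ(2) = -1, μ(3) = -1, μ(4) = 0, μ(5) = -1, μ(6) = 1, μ(7) = -1, μ(8) = 0, μ(9) = 0, μ(10) = 1, μ(11) = -1, μ(12) = 0, μ(13) = -1, μ(14) = 1, μ(15) = 1, μ(16) = 0, μ(17) = -1, μ(18) = 0, μ(19) = -1, μ(20) = 0, μ(21) = 1, μ(22) = 1, μ(23) = -1, μ(24) = 0, μ(25) = 0, μ(26) = 1, μ(27) = 0, μ(28) = 0, μ(29) = -1, μ(30) = -1, μ(31) = -1, μ(32) = 0, μ(33) = 1, μ(34) = 1, μ(35) = 1, μ(36) = 0, μ(37) = -1, μ(38) = 1, μ(39) = 1, μ(40) = 0, μ(41) = -1, μ(42) = -1, μ(43) = -1, μ(44) = 0, μ(45) = 0, μ(46) = 1, μ(47) = -1, μ(48) = 0, μ(49) = 0, μ(50) = 0, μ(51) = 1, μ(52) = 0, μ(53) = -1, μ(54) = 0, μ(55) = 1, μ(56) = 0, μ(57) = 1, μ(58) = 1, μ(59) = -1, μ(60) = 0, μ(61) = -1, μ(62) = 1, μ(63) = 0, μ(64) = 0, μ(65) = 1, μ(66) = -1, μ(67) = -1, μ(68) = 0, μ(69) = 1, μ(70) = -1, μ(71) = -1, μ(72) = 0, μ(73) = -1, μ(74) = 1, μ(75) = 0, μ(76) = 0, μ(77) = 1, μ(78) = -1, μ(79) = -1, μ(80) = 0, μ(81) = 0, μ(82) = 1, μ(83) = -1, μ(84) = 0, μ(85) = 1, μ(86) = 1, μ(87) = 1, μ(88) = 0, μ(89) = -1, μ(90) = 0, μ(91) = 1, μ(92) = 0, μ(93) = 1, μ(94) = 1, μ(95) = 1, μ(96) = 0, μ(97) = -1, μ(98) = 0, μ(99) = 0, μ(100) = 0, μ(101) = -1, μ(102) = -1, μ(103) = -1, μ(104) = 0, μ(105) = -1, μ(106) = 1, μ(107) = -1, μ(108) = 0, μ(109) = -1, μ(110) = -1, μ(111) = 1, μ(112) = 0, μ(113) = -1, μ(114) = -1, μ(115) = 1, μ(116) = 0, μ(117) = 0, μ(118) = 1, μ(119) = 1, μ(120) = 0, μ(121) = 0, μ(122) = 1, μ(123) = 1, μ(124) = 0, μ(125) = 0, μ(126) = 0, μ(127) = -1, μ(128) = 0, μ(129) = 1, μ(130) = -1, μ(131) = -1, μ(132) = 0, μ(133) = 1, μ(134) = 1, μ(135) = 0, μ(136) = 0, μ(137) = -1, μ(138) = -1, μ(139) = -1, μ(140) = 0, μ(141) = 1, μ(142) = 1, μ(143) = 1, μ(144) = 0, μ(145) = 1, μ(146) = 1, μ(147) = 0, μ(148) = 0, μ(149) = -1, μ(150) = 0, μ(151) = -1, μ(152) = 0, μ(153) = 0, μ(154) = -1, μ(155) = 1, μ(156) = 0, μ(157) = -1, μ(158) = 1, μ(159) = 1, μ(160) = 0, μ(161) = 1, μ(162) = 0, μ(163) = -1, μ(164) = 0, μ(165) = -1, μ(166) = 1, μ(167) = -1, μ(168) = 0, μ(169) = 0, μ(170) = -1, μ(171) = 0, μ(172) = 0, μ(173) = -1, μ(174) = -1, μ(175) = 0, μ(176) = 0, μ(177) = 1, μ(178) = 1, μ(179) = -1, μ(180) = 0, μ(181) = -1, μ(182) = -1, μ(183) = 1, μ(184) = 0, μ(185) = 1, μ(186) = -1, μ(187) = 1, μ(188) = 0, μ(189) = 0, μ(190) = -1, μ(191) = -1, μ(192) = 0, μ(193) = -1, μ(194) = 1, μ(195) = -1, μ(196) = 0, μ(197) = -1, μ(198) = 0. Summing all 198 values: -7. (Mertens function M(x) = Σ_{n ≤ x} μ(n); on average M(x) should be small (PNT ⟺ M(x) = o(x)).)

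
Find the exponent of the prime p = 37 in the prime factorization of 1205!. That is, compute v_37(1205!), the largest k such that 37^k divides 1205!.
v_37(1205!) = 32

Legendre's formula: v_p(n!) = Σ_{k ≥ 1} ⌊n / p^k⌋. For p = 37, n = 1205, the terms are:
  ⌊1205/37^1⌋ = ⌊1205/37⌋ = 32
(the next term ⌊1205/37^2⌋ = 0, terminating the sum). Summing: v_37(1205!) = 32 = 32.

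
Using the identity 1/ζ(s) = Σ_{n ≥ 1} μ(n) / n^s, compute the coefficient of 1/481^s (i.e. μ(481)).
μ(481) = 1

Factor n = 481 = 13 · 37. μ(n) = 0 if any exponent ≥ 2 (not squarefree); otherwise μ(n) = (−1)^{ω(n)} where ω(n) is the number of distinct prime factors. Applying: μ(481) = 1.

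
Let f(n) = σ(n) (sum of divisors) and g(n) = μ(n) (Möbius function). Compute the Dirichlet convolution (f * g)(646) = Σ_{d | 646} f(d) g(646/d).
(σ * μ)(646) = 646

Divisors of 646: [1, 2, 17, 19, 34, 38, 323, 646]. For each d | 646:
  d = 1: σ(1) · μ(646/1) = 1 · -1 = -1
  d = 2: σ(2) · μ(646/2) = 3 · 1 = 3
  d = 17: σ(17) · μ(646/17) = 18 · 1 = 18
  d = 19: σ(19) · μ(646/19) = 20 · 1 = 20
  d = 34: σ(34) · μ(646/34) = 54 · -1 = -54
  d = 38: σ(38) · μ(646/38) = 60 · -1 = -60
  d = 323: σ(323) · μ(646/323) = 360 · -1 = -360
  d = 646: σ(646) · μ(646/646) = 1080 · 1 = 1080
Summing: (σ * μ)(646) = -1 + 3 + 18 + 20 + -54 + -60 + -360 + 1080 = 646.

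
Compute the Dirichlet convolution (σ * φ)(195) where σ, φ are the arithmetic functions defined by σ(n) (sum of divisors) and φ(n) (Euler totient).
(σ * φ)(195) = 1560

Divisors of 195: [1, 3, 5, 13, 15, 39, 65, 195]. For each d | 195:
  d = 1: σ(1) · φ(195/1) = 1 · 96 = 96
  d = 3: σ(3) · φ(195/3) = 4 · 48 = 192
  d = 5: σ(5) · φ(195/5) = 6 · 24 = 144
  d = 13: σ(13) · φ(195/13) = 14 · 8 = 112
  d = 15: σ(15) · φ(195/15) = 24 · 12 = 288
  d = 39: σ(39) · φ(195/39) = 56 · 4 = 224
  d = 65: σ(65) · φ(195/65) = 84 · 2 = 168
  d = 195: σ(195) · φ(195/195) = 336 · 1 = 336
Summing: (σ * φ)(195) = 96 + 192 + 144 + 112 + 288 + 224 + 168 + 336 = 1560.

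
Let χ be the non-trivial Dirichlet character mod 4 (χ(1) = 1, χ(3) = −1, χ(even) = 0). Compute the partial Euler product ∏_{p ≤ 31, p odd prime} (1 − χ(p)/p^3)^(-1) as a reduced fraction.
∏ = 16829566118167783909225/17369167366519535960064

The odd primes p ≤ 31 are [3, 5, 7, 11, 13, 17, 19, 23, 29, 31]. For each, χ(p) = 1 if p ≡ 1 mod 4, χ(p) = −1 if p ≡ 3 mod 4. Taking (1 − χ(p)/p^3)^(-1) = p^3/(p^3 − χ(p)): (1 − (-1)/3^3)^(-1) · (1 − (1)/5^3)^(-1) · (1 − (-1)/7^3)^(-1) · (1 − (-1)/11^3)^(-1) · (1 − (1)/13^3)^(-1) · (1 − (1)/17^3)^(-1) · (1 − (-1)/19^3)^(-1) · (1 − (-1)/23^3)^(-1) · (1 − (1)/29^3)^(-1) · (1 − (-1)/31^3)^(-1) = 16829566118167783909225/17369167366519535960064.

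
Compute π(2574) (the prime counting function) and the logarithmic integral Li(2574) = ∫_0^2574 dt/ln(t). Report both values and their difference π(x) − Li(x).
π(2574) = 375;  Li(2574) ≈ 389.05;  π(x) − Li(x) ≈ -14.05.

Direct count of primes ≤ 2574 gives π(2574) = 375. Numerical evaluation of the logarithmic integral gives Li(2574) ≈ 389.05. The difference π(x) − Li(x) ≈ -14.05 is typically negative for small/moderate x (Li(x) overestimates), though Littlewood's theorem shows this sign changes infinitely often.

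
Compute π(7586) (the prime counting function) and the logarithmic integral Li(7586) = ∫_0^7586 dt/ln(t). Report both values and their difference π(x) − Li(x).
π(7586) = 963;  Li(7586) ≈ 980.22;  π(x) − Li(x) ≈ -17.22.

Direct count of primes ≤ 7586 gives π(7586) = 963. Numerical evaluation of the logarithmic integral gives Li(7586) ≈ 980.22. The difference π(x) − Li(x) ≈ -17.22 is typically negative for small/moderate x (Li(x) overestimates), though Littlewood's theorem shows this sign changes infinitely often.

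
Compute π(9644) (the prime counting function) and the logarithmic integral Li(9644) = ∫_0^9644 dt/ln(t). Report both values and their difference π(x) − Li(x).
π(9644) = 1191;  Li(9644) ≈ 1207.41;  π(x) − Li(x) ≈ -16.41.

Direct count of primes ≤ 9644 gives π(9644) = 1191. Numerical evaluation of the logarithmic integral gives Li(9644) ≈ 1207.41. The difference π(x) − Li(x) ≈ -16.41 is typically negative for small/moderate x (Li(x) overestimates), though Littlewood's theorem shows this sign changes infinitely often.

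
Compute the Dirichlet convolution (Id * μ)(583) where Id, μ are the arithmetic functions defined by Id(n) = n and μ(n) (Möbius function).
(Id * μ)(583) = 520

Divisors of 583: [1, 11, 53, 583]. For each d | 583:
  d = 1: Id(1) · μ(583/1) = 1 · 1 = 1
  d = 11: Id(11) · μ(583/11) = 11 · -1 = -11
  d = 53: Id(53) · μ(583/53) = 53 · -1 = -53
  d = 583: Id(583) · μ(583/583) = 583 · 1 = 583
Summing: (Id * μ)(583) = 1 + -11 + -53 + 583 = 520.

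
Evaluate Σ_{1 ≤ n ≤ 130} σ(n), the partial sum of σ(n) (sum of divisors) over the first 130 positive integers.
Σ_{n ≤ 130} σ(n) = 13963

Compute σ(n) for each 1 ≤ n ≤ 130: σ(1) = 1, σ(2) = 3, σ(3) = 4, σ(4) = 7, σ(5) = 6, σ(6) = 12, σ(7) = 8, σ(8) = 15, σ(9) = 13, σ(10) = 18, σ(11) = 12, σ(12) = 28, σ(13) = 14, σ(14) = 24, σ(15) = 24, σ(16) = 31, σ(17) = 18, σ(18) = 39, σ(19) = 20, σ(20) = 42, σ(21) = 32, σ(22) = 36, σ(23) = 24, σ(24) = 60, σ(25) = 31, σ(26) = 42, σ(27) = 40, σ(28) = 56, σ(29) = 30, σ(30) = 72, σ(31) = 32, σ(32) = 63, σ(33) = 48, σ(34) = 54, σ(35) = 48, σ(36) = 91, σ(37) = 38, σ(38) = 60, σ(39) = 56, σ(40) = 90, σ(41) = 42, σ(42) = 96, σ(43) = 44, σ(44) = 84, σ(45) = 78, σ(46) = 72, σ(47) = 48, σ(48) = 124, σ(49) = 57, σ(50) = 93, σ(51) = 72, σ(52) = 98, σ(53) = 54, σ(54) = 120, σ(55) = 72, σ(56) = 120, σ(57) = 80, σ(58) = 90, σ(59) = 60, σ(60) = 168, σ(61) = 62, σ(62) = 96, σ(63) = 104, σ(64) = 127, σ(65) = 84, σ(66) = 144, σ(67) = 68, σ(68) = 126, σ(69) = 96, σ(70) = 144, σ(71) = 72, σ(72) = 195, σ(73) = 74, σ(74) = 114, σ(75) = 124, σ(76) = 140, σ(77) = 96, σ(78) = 168, σ(79) = 80, σ(80) = 186, σ(81) = 121, σ(82) = 126, σ(83) = 84, σ(84) = 224, σ(85) = 108, σ(86) = 132, σ(87) = 120, σ(88) = 180, σ(89) = 90, σ(90) = 234, σ(91) = 112, σ(92) = 168, σ(93) = 128, σ(94) = 144, σ(95) = 120, σ(96) = 252, σ(97) = 98, σ(98) = 171, σ(99) = 156, σ(100) = 217, σ(101) = 102, σ(102) = 216, σ(103) = 104, σ(104) = 210, σ(105) = 192, σ(106) = 162, σ(107) = 108, σ(108) = 280, σ(109) = 110, σ(110) = 216, σ(111) = 152, σ(112) = 248, σ(113) = 114, σ(114) = 240, σ(115) = 144, σ(116) = 210, σ(117) = 182, σ(118) = 180, σ(119) = 144, σ(120) = 360, σ(121) = 133, σ(122) = 186, σ(123) = 168, σ(124) = 224, σ(125) = 156, σ(126) = 312, σ(127) = 128, σ(128) = 255, σ(129) = 176, σ(130) = 252. Summing all 130 values: 13963. (Average order: Σ_{n ≤ x} σ(n) ~ (π²/12) x². For x = 130, (π²/12)·130² ≈ 13899.69.)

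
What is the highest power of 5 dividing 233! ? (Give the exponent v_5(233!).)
v_5(233!) = 56

Legendre's formula: v_p(n!) = Σ_{k ≥ 1} ⌊n / p^k⌋. For p = 5, n = 233, the terms are:
  ⌊233/5^1⌋ = ⌊233/5⌋ = 46
  ⌊233/5^2⌋ = ⌊233/25⌋ = 9
  ⌊233/5^3⌋ = ⌊233/125⌋ = 1
(the next term ⌊233/5^4⌋ = 0, terminating the sum). Summing: v_5(233!) = 46 + 9 + 1 = 56.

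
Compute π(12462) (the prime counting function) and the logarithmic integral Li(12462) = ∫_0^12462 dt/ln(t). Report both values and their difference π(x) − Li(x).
π(12462) = 1487;  Li(12462) ≈ 1510.19;  π(x) − Li(x) ≈ -23.19.

Direct count of primes ≤ 12462 gives π(12462) = 1487. Numerical evaluation of the logarithmic integral gives Li(12462) ≈ 1510.19. The difference π(x) − Li(x) ≈ -23.19 is typically negative for small/moderate x (Li(x) overestimates), though Littlewood's theorem shows this sign changes infinitely often.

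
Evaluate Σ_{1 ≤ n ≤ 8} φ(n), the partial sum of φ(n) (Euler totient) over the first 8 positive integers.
Σ_{n ≤ 8} φ(n) = 22

Compute φ(n) for each 1 ≤ n ≤ 8: φ(1) = 1, φ(2) = 1, φ(3) = 2, φ(4) = 2, φ(5) = 4, φ(6) = 2, φ(7) = 6, φ(8) = 4. Summing all 8 values: 22. (Average order: Σ_{n ≤ x} φ(n) ~ (3/π²) x². For x = 8, (3/π²)·8² ≈ 19.45.)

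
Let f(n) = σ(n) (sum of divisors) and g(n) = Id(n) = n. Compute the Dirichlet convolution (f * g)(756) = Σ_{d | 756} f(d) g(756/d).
(σ * Id)(756) = 36210

Divisors of 756: [1, 2, 3, 4, 6, 7, 9, 12, 14, 18, 21, 27, 28, 36, 42, 54, 63, 84, 108, 126, 189, 252, 378, 756]. For each d | 756:
  d = 1: σ(1) · Id(756/1) = 1 · 756 = 756
  d = 2: σ(2) · Id(756/2) = 3 · 378 = 1134
  d = 3: σ(3) · Id(756/3) = 4 · 252 = 1008
  d = 4: σ(4) · Id(756/4) = 7 · 189 = 1323
  d = 6: σ(6) · Id(756/6) = 12 · 126 = 1512
  d = 7: σ(7) · Id(756/7) = 8 · 108 = 864
  d = 9: σ(9) · Id(756/9) = 13 · 84 = 1092
  d = 12: σ(12) · Id(756/12) = 28 · 63 = 1764
  d = 14: σ(14) · Id(756/14) = 24 · 54 = 1296
  d = 18: σ(18) · Id(756/18) = 39 · 42 = 1638
  d = 21: σ(21) · Id(756/21) = 32 · 36 = 1152
  d = 27: σ(27) · Id(756/27) = 40 · 28 = 1120
  d = 28: σ(28) · Id(756/28) = 56 · 27 = 1512
  d = 36: σ(36) · Id(756/36) = 91 · 21 = 1911
  d = 42: σ(42) · Id(756/42) = 96 · 18 = 1728
  d = 54: σ(54) · Id(756/54) = 120 · 14 = 1680
  d = 63: σ(63) · Id(756/63) = 104 · 12 = 1248
  d = 84: σ(84) · Id(756/84) = 224 · 9 = 2016
  d = 108: σ(108) · Id(756/108) = 280 · 7 = 1960
  d = 126: σ(126) · Id(756/126) = 312 · 6 = 1872
  d = 189: σ(189) · Id(756/189) = 320 · 4 = 1280
  d = 252: σ(252) · Id(756/252) = 728 · 3 = 2184
  d = 378: σ(378) · Id(756/378) = 960 · 2 = 1920
  d = 756: σ(756) · Id(756/756) = 2240 · 1 = 2240
Summing: (σ * Id)(756) = 756 + 1134 + 1008 + 1323 + 1512 + 864 + 1092 + 1764 + 1296 + 1638 + 1152 + 1120 + 1512 + 1911 + 1728 + 1680 + 1248 + 2016 + 1960 + 1872 + 1280 + 2184 + 1920 + 2240 = 36210.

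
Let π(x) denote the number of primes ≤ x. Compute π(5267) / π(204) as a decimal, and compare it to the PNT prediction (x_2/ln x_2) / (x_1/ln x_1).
π(5267)/π(204) = 698/46 ≈ 15.1739;  PNT prediction ≈ 16.0232.

π(204) = 46 and π(5267) = 698, so π(5267)/π(204) ≈ 15.1739. The PNT-predicted ratio is (5267/ln(5267)) / (204/ln(204)) ≈ 16.0232. The two agree to within a few percent, as expected.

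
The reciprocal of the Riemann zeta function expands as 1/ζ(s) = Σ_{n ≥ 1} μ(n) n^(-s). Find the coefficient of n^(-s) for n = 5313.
μ(5313) = 1

Factor n = 5313 = 3 · 7 · 11 · 23. μ(n) = 0 if any exponent ≥ 2 (not squarefree); otherwise μ(n) = (−1)^{ω(n)} where ω(n) is the number of distinct prime factors. Applying: μ(5313) = 1.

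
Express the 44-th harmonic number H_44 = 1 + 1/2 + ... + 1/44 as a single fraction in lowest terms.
H_44 = 5884182435213075787/1345655451257488800

Direct summation: H_44 = 1 + 1/2 + ... + 1/44. The least common denominator is lcm(1, ..., 44) = 9419588158802421600; over this denominator the numerator is 9419588158802421600 + 4709794079401210800 + 3139862719600807200 + 2354897039700605400 + 1883917631760484320 + 1569931359800403600 + 1345655451257488800 + 1177448519850302700 + 1046620906533602400 + 941958815880242160 + 856326196254765600 + 784965679900201800 + 724583704523263200 + 672827725628744400 + 627972543920161440 + 588724259925151350 + 554093421106024800 + 523310453266801200 + 495767797831706400 + 470979407940121080 + 448551817085829600 + 428163098127382800 + 409547311252279200 + 392482839950100900 + 376783526352096864 + 362291852261631600 + 348873635511200800 + 336413862814372200 + 324813384786290400 + 313986271960080720 + 303857682542013600 + 294362129962575675 + 285442065418255200 + 277046710553012400 + 269131090251497760 + 261655226633400600 + 254583463751416800 + 247883898915853200 + 241527901507754400 + 235489703970060540 + 229746052653717600 + 224275908542914800 + 219060189739591200 + 214081549063691400 = 41189277046491530509, so H_44 = 41189277046491530509/9419588158802421600; reducing by gcd(41189277046491530509, 9419588158802421600) = 7 gives 5884182435213075787/1345655451257488800 ≈ 4.37273. (The PNT-adjacent estimate ln(44) + γ ≈ 4.36141 matches within O(1/n).)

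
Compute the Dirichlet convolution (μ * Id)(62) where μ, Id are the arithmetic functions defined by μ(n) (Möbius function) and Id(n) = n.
(μ * Id)(62) = 30

Divisors of 62: [1, 2, 31, 62]. For each d | 62:
  d = 1: μ(1) · Id(62/1) = 1 · 62 = 62
  d = 2: μ(2) · Id(62/2) = -1 · 31 = -31
  d = 31: μ(31) · Id(62/31) = -1 · 2 = -2
  d = 62: μ(62) · Id(62/62) = 1 · 1 = 1
Summing: (μ * Id)(62) = 62 + -31 + -2 + 1 = 30.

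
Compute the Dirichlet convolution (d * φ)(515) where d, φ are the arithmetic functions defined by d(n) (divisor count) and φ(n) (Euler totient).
(d * φ)(515) = 624

Divisors of 515: [1, 5, 103, 515]. For each d | 515:
  d = 1: d(1) · φ(515/1) = 1 · 408 = 408
  d = 5: d(5) · φ(515/5) = 2 · 102 = 204
  d = 103: d(103) · φ(515/103) = 2 · 4 = 8
  d = 515: d(515) · φ(515/515) = 4 · 1 = 4
Summing: (d * φ)(515) = 408 + 204 + 8 + 4 = 624.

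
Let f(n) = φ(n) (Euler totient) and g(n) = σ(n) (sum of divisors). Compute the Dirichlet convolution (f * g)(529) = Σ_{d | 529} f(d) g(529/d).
(φ * σ)(529) = 1587

Divisors of 529: [1, 23, 529]. For each d | 529:
  d = 1: φ(1) · σ(529/1) = 1 · 553 = 553
  d = 23: φ(23) · σ(529/23) = 22 · 24 = 528
  d = 529: φ(529) · σ(529/529) = 506 · 1 = 506
Summing: (φ * σ)(529) = 553 + 528 + 506 = 1587.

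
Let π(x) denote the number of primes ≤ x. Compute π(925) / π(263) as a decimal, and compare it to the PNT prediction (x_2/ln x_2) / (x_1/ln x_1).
π(925)/π(263) = 157/56 ≈ 2.8036;  PNT prediction ≈ 2.8695.

π(263) = 56 and π(925) = 157, so π(925)/π(263) ≈ 2.8036. The PNT-predicted ratio is (925/ln(925)) / (263/ln(263)) ≈ 2.8695. The two agree to within a few percent, as expected.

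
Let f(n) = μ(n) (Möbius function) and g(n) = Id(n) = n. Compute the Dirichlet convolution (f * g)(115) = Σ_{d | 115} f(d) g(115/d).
(μ * Id)(115) = 88

Divisors of 115: [1, 5, 23, 115]. For each d | 115:
  d = 1: μ(1) · Id(115/1) = 1 · 115 = 115
  d = 5: μ(5) · Id(115/5) = -1 · 23 = -23
  d = 23: μ(23) · Id(115/23) = -1 · 5 = -5
  d = 115: μ(115) · Id(115/115) = 1 · 1 = 1
Summing: (μ * Id)(115) = 115 + -23 + -5 + 1 = 88.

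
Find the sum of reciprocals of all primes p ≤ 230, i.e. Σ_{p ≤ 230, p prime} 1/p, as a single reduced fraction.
Σ 1/p = 37527519788898476695193360507423991967783840502510585362878348092116031948860199524739442233/19078266889580195013601891820992757757219839668357012055907516904309700014933909014729740190

π(230) = 50, so the primes ≤ 230 are [2, 3, 5, 7, 11, 13, 17, 19, 23, 29, 31, 37, 41, 43, 47, 53, 59, 61, 67, 71, 73, 79, 83, 89, 97, 101, 103, 107, 109, 113, 127, 131, 137, 139, 149, 151, 157, 163, 167, 173, 179, 181, 191, 193, 197, 199, 211, 223, 227, 229]. Summing 1/p over these primes: 37527519788898476695193360507423991967783840502510585362878348092116031948860199524739442233/19078266889580195013601891820992757757219839668357012055907516904309700014933909014729740190 ≈ 1.9670. Mertens estimate ln ln(230) + 0.2615 ≈ 1.9549.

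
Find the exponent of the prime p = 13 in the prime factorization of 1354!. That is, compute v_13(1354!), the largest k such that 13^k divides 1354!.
v_13(1354!) = 112

Legendre's formula: v_p(n!) = Σ_{k ≥ 1} ⌊n / p^k⌋. For p = 13, n = 1354, the terms are:
  ⌊1354/13^1⌋ = ⌊1354/13⌋ = 104
  ⌊1354/13^2⌋ = ⌊1354/169⌋ = 8
(the next term ⌊1354/13^3⌋ = 0, terminating the sum). Summing: v_13(1354!) = 104 + 8 = 112.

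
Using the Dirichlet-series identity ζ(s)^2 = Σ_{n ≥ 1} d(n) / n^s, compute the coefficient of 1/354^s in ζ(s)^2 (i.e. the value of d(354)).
d(354) = 8

ζ(s)^2 = (Σ 1/m^s)(Σ 1/k^s). The coefficient of 1/n^s in the product is the number of ordered pairs (m, k) with mk = n, which equals d(n). For n = 354, divisors are [1, 2, 3, 6, 59, 118, 177, 354], so d(354) = 8.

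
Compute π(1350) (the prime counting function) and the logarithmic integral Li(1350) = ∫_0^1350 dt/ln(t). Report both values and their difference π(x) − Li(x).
π(1350) = 217;  Li(1350) ≈ 227.15;  π(x) − Li(x) ≈ -10.15.

Direct count of primes ≤ 1350 gives π(1350) = 217. Numerical evaluation of the logarithmic integral gives Li(1350) ≈ 227.15. The difference π(x) − Li(x) ≈ -10.15 is typically negative for small/moderate x (Li(x) overestimates), though Littlewood's theorem shows this sign changes infinitely often.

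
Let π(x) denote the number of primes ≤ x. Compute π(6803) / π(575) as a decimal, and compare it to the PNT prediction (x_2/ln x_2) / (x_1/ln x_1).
π(6803)/π(575) = 876/105 ≈ 8.3429;  PNT prediction ≈ 8.5189.

π(575) = 105 and π(6803) = 876, so π(6803)/π(575) ≈ 8.3429. The PNT-predicted ratio is (6803/ln(6803)) / (575/ln(575)) ≈ 8.5189. The two agree to within a few percent, as expected.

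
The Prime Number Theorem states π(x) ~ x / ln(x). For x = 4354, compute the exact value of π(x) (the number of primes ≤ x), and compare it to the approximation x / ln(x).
π(4354) = 594;  x/ln(x) ≈ 519.64;  relative error ≈ 12.52%.

Directly count primes up to 4354: π(4354) = 594. The PNT approximation gives 4354/ln(4354) ≈ 4354/8.37885 ≈ 519.64. Relative error (π(x) − x/ln(x)) / π(x) ≈ 12.52%; the approximation is known to undercount slightly (Li(x) is a better estimate).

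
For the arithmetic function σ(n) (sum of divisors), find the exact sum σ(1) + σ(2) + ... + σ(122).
Σ_{n ≤ 122} σ(n) = 12292

Compute σ(n) for each 1 ≤ n ≤ 122: σ(1) = 1, σ(2) = 3, σ(3) = 4, σ(4) = 7, σ(5) = 6, σ(6) = 12, σ(7) = 8, σ(8) = 15, σ(9) = 13, σ(10) = 18, σ(11) = 12, σ(12) = 28, σ(13) = 14, σ(14) = 24, σ(15) = 24, σ(16) = 31, σ(17) = 18, σ(18) = 39, σ(19) = 20, σ(20) = 42, σ(21) = 32, σ(22) = 36, σ(23) = 24, σ(24) = 60, σ(25) = 31, σ(26) = 42, σ(27) = 40, σ(28) = 56, σ(29) = 30, σ(30) = 72, σ(31) = 32, σ(32) = 63, σ(33) = 48, σ(34) = 54, σ(35) = 48, σ(36) = 91, σ(37) = 38, σ(38) = 60, σ(39) = 56, σ(40) = 90, σ(41) = 42, σ(42) = 96, σ(43) = 44, σ(44) = 84, σ(45) = 78, σ(46) = 72, σ(47) = 48, σ(48) = 124, σ(49) = 57, σ(50) = 93, σ(51) = 72, σ(52) = 98, σ(53) = 54, σ(54) = 120, σ(55) = 72, σ(56) = 120, σ(57) = 80, σ(58) = 90, σ(59) = 60, σ(60) = 168, σ(61) = 62, σ(62) = 96, σ(63) = 104, σ(64) = 127, σ(65) = 84, σ(66) = 144, σ(67) = 68, σ(68) = 126, σ(69) = 96, σ(70) = 144, σ(71) = 72, σ(72) = 195, σ(73) = 74, σ(74) = 114, σ(75) = 124, σ(76) = 140, σ(77) = 96, σ(78) = 168, σ(79) = 80, σ(80) = 186, σ(81) = 121, σ(82) = 126, σ(83) = 84, σ(84) = 224, σ(85) = 108, σ(86) = 132, σ(87) = 120, σ(88) = 180, σ(89) = 90, σ(90) = 234, σ(91) = 112, σ(92) = 168, σ(93) = 128, σ(94) = 144, σ(95) = 120, σ(96) = 252, σ(97) = 98, σ(98) = 171, σ(99) = 156, σ(100) = 217, σ(101) = 102, σ(102) = 216, σ(103) = 104, σ(104) = 210, σ(105) = 192, σ(106) = 162, σ(107) = 108, σ(108) = 280, σ(109) = 110, σ(110) = 216, σ(111) = 152, σ(112) = 248, σ(113) = 114, σ(114) = 240, σ(115) = 144, σ(116) = 210, σ(117) = 182, σ(118) = 180, σ(119) = 144, σ(120) = 360, σ(121) = 133, σ(122) = 186. Summing all 122 values: 12292. (Average order: Σ_{n ≤ x} σ(n) ~ (π²/12) x². For x = 122, (π²/12)·122² ≈ 12241.60.)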